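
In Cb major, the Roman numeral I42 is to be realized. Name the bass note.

I in Cb major has root Cb; the chord is Cb-Eb-Gb-Bb.
The figure 42 means third inversion — the seventh is in the bass.

Bb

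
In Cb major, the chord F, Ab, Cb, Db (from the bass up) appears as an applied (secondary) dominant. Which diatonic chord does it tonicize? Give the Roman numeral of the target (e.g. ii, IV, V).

The chord is a dominant seventh chord on Db.
A dominant resolves down a perfect fifth: Db → Gb. In Cb major, Gb is scale degree 5, i.e. V.

V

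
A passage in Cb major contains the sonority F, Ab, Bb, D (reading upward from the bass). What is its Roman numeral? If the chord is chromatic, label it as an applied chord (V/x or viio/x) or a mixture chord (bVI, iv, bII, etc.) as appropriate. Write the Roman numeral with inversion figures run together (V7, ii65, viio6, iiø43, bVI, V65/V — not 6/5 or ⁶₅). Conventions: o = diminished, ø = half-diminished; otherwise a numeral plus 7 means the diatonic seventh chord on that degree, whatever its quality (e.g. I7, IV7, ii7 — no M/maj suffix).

V43/iii

The pitches Bb-D-F-Ab form a dominant seventh chord rooted on Bb.
Bb is not a diatonic chord root with this quality in Cb major, but it lies a perfect fifth above Eb (iii), so the chord functions as an applied dominant of iii.
With F in the bass the chord is in second inversion, so the figured bass is 43.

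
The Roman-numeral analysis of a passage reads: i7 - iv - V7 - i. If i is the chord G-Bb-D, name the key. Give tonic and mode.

G minor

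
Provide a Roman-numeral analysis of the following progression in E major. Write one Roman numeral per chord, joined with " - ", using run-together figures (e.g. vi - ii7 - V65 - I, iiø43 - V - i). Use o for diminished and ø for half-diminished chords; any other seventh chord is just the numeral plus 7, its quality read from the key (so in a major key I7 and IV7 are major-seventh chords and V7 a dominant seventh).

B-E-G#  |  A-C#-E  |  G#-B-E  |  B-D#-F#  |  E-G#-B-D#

I64 - IV - I6 - V - I7

B-E-G# has root E, degree 1 in E major, so I64.
A-C#-E: root A is the subdominant; major triad there is IV.
G#-B-E has root E, degree 1 in E major, so I6.
B-D#-F#: major triad on B = scale degree 5 → V.
E-G#-B-D#: root E is the tonic; major seventh chord there is I7.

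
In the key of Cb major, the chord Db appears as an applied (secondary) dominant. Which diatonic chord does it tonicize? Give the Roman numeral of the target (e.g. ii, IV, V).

The chord is a major triad on Db.
A dominant resolves down a perfect fifth: Db → Gb. In Cb major, Gb is scale degree 5, i.e. V.

V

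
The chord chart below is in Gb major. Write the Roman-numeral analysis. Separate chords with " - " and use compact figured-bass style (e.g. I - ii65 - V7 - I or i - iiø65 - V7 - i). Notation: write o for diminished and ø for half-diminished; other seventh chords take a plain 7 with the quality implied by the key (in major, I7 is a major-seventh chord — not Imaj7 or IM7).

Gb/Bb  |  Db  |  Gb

I6 - V - I

Gb/Bb: major triad on Gb = scale degree 1 → I6.
Db: major triad on Db = scale degree 5 → V.
Gb: root Gb is the tonic; major triad there is I.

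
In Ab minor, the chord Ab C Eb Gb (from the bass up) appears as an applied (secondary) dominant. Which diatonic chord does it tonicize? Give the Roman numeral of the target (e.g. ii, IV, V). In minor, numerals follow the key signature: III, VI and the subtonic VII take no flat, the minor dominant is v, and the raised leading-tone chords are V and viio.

iv

The chord is a dominant seventh chord on Ab.
A dominant resolves down a perfect fifth: Ab → Db. In Ab minor, Db is scale degree 4, i.e. iv.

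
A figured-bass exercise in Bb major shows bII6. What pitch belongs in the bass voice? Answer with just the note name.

Eb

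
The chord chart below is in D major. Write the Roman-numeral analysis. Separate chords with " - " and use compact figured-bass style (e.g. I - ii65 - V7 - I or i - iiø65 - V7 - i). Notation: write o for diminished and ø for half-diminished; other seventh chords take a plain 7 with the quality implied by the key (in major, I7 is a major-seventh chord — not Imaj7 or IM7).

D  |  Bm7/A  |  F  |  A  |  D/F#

I - vi42 - bIII - V - I6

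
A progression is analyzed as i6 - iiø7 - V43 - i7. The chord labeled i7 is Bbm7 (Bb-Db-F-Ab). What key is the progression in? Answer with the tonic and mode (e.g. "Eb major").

Bb minor

The anchor chord is a minor seventh chord on Bb, labeled i7.
If Bb is scale degree 1 and the mode makes that degree carry a minor seventh chord, the tonic is Bb and the mode is minor.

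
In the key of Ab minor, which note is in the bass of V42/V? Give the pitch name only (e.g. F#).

The applied chord V42/V is rooted on Bb: Bb-D-F-Ab.
The figure 42 means third inversion — the seventh is in the bass.

Ab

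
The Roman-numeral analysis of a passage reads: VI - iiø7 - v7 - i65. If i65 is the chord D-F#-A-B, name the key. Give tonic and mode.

The chord Bm7/D is a minor seventh chord rooted on B; its label is i65.
If B is scale degree 1 and the mode makes that degree carry a minor seventh chord, the tonic is B and the mode is minor.

B minor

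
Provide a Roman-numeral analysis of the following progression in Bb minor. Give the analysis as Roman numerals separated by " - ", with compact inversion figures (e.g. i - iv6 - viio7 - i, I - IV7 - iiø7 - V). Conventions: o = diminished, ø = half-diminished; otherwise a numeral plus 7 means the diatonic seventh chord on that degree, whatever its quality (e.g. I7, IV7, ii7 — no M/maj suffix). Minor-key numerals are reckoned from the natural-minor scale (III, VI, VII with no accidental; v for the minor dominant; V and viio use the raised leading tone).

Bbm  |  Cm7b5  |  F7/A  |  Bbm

i - iiø7 - V65 - i

Bbm: root Bb is the tonic; minor triad there is i.
Cm7b5: root C is the supertonic; half-diminished seventh chord there is iiø7.
F7/A has root F, degree 5 in Bb minor, so V65.
Bbm: root Bb is the tonic; minor triad there is i.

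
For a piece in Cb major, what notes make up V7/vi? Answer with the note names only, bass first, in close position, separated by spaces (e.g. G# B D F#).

The slash means an applied dominant: we want the dominant of vi. In Cb major, vi is Ab minor, and its dominant is built on Eb.
Building a dominant seventh chord on Eb gives Eb-G-Bb-Db.

Eb G Bb Db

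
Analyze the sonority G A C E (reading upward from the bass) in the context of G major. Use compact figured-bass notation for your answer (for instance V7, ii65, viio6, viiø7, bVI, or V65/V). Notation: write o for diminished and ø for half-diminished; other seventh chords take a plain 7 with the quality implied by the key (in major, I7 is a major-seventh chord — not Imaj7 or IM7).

Stacked in thirds the chord is A-C-E-G: a minor seventh chord on A.
In G major, A is the supertonic; the diatonic minor seventh chord there is ii7.
With G in the bass the chord is in third inversion, so the figured bass is 42.

ii42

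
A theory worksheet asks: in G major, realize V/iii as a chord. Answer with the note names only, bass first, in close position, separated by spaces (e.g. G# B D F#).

F# A# C#

V/iii is a secondary dominant — the dominant triad of iii. iii in G major is B, so the applied chord's root is F#, a perfect fifth above.
Building a major triad on F# gives F#-A#-C#.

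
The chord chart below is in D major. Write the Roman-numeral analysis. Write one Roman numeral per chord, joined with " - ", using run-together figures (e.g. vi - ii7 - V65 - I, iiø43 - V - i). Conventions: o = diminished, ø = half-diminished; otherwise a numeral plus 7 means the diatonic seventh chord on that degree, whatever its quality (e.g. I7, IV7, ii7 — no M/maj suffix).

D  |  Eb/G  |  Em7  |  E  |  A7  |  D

D: root D is the tonic; major triad there is I.
Eb/G: major triad on Eb — chromatic; Eb is the lowered second degree, so this is the Neapolitan sixth, bII6 (third, G, in the bass — hence the 6).
Em7 has root E, degree 2 in D major, so ii7.
E is the secondary dominant of V (major triad on E): V/V.
A7 has root A, degree 5 in D major, so V7.
D has root D, degree 1 in D major, so I.

I - bII6 - ii7 - V/V - V7 - I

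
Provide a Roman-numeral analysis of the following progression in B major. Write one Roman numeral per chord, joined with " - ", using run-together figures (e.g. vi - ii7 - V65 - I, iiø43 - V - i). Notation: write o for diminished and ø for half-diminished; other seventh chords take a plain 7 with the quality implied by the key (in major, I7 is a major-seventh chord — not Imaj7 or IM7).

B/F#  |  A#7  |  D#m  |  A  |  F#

B/F# has root B, degree 1 in B major, so I64.
A#7 is the secondary dominant of iii (dominant seventh chord on A#): V7/iii.
D#m has root D#, degree 3 in B major, so iii.
A: A with this quality isn't in the key; it's bVII, borrowed from the parallel minor.
F#: major triad on F# = scale degree 5 → V.

I64 - V7/iii - iii - bVII - V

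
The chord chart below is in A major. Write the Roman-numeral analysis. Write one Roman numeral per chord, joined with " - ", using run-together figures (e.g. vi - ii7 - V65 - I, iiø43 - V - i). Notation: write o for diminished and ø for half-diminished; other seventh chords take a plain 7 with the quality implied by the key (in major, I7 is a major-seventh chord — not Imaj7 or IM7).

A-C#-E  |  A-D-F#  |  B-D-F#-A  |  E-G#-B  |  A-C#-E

I - IV64 - ii7 - V - I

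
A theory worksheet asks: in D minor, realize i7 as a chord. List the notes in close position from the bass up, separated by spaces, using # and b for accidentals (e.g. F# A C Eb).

In D minor, scale degree 1 is D, and the diatonic chord built there is a minor seventh chord.
That chord is spelled D-F-A-C.

D F A C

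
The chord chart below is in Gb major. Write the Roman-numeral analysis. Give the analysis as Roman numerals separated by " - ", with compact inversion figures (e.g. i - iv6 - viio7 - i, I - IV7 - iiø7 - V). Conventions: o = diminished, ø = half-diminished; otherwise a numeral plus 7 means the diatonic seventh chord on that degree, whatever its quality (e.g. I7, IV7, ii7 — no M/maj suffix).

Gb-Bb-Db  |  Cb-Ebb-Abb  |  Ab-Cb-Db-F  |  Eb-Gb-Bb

I - bII6 - V43 - vi

Gb-Bb-Db: major triad on Gb = scale degree 1 → I.
Cb-Ebb-Abb is non-diatonic — a major triad on the lowered supertonic (Abb): the Neapolitan sixth, bII6 (third, Cb, in the bass — hence the 6).
Ab-Cb-Db-F has root Db, degree 5 in Gb major, so V43.
Eb-Gb-Bb: minor triad on Eb = scale degree 6 → vi.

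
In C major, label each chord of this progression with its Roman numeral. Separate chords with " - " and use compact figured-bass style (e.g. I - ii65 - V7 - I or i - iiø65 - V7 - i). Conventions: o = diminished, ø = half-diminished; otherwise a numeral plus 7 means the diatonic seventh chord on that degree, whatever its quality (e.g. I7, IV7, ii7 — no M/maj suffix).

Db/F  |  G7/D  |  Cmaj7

bII6 - V43 - I7

Db/F is non-diatonic — a major triad on the lowered supertonic (Db): the Neapolitan sixth, bII6 (third, F, in the bass — hence the 6).
G7/D: root G is the dominant; dominant seventh chord there is V43.
Cmaj7: major seventh chord on C = scale degree 1 → I7.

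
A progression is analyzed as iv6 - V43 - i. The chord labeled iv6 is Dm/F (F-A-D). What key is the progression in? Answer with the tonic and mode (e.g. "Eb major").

The chord Dm/F is a minor triad rooted on D; its label is iv6.
iv6 on D implies D is the subdominant; that puts the tonic at A, and the lowercase numeral fits minor mode.

A minor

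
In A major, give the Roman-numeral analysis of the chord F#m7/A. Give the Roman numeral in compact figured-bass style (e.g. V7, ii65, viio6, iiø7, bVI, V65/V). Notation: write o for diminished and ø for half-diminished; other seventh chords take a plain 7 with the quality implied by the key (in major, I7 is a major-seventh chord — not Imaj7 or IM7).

vi65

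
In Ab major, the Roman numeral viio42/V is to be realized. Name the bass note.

Cb

The applied chord viio42/V is rooted on D: D-F-Ab-Cb.
The figure 42 means third inversion — the seventh is in the bass.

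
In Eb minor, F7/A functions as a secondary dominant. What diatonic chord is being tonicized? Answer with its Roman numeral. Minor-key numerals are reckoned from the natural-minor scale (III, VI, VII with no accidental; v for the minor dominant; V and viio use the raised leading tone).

V

The chord is a dominant seventh chord on F.
A dominant resolves down a perfect fifth: F → Bb. In Eb minor, Bb is scale degree 5, i.e. V.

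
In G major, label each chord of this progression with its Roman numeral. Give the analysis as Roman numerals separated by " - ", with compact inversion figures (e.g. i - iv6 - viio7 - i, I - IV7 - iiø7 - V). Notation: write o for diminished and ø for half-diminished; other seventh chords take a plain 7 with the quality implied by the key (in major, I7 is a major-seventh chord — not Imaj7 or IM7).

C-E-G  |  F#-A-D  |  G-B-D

C-E-G: major triad on C = scale degree 4 → IV.
F#-A-D: major triad on D = scale degree 5 → V6.
G-B-D: root G is the tonic; major triad there is I.

IV - V6 - I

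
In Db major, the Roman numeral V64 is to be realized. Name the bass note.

Eb

V in Db major has root Ab; the chord is Ab-C-Eb.
The figure 64 means second inversion — the fifth is in the bass.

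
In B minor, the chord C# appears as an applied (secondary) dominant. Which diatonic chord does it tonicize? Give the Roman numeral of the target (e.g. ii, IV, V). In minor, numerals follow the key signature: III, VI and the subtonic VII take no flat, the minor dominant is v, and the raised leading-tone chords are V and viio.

The chord is a major triad on C#.
A dominant resolves down a perfect fifth: C# → F#. In B minor, F# is scale degree 5, i.e. V.

V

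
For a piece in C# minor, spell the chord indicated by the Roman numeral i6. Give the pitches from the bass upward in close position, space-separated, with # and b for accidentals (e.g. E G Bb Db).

E G# C#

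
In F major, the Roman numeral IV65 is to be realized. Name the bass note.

D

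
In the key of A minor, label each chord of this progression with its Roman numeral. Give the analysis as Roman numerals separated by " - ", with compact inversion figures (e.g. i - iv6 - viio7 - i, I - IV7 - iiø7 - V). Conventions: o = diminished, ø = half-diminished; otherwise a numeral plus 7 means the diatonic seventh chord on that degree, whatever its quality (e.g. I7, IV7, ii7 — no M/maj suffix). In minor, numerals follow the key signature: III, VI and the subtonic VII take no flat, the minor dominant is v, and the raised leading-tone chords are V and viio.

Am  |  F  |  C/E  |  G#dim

i - VI - III6 - viio

Am: minor triad on A = scale degree 1 → i.
F: root F is the submediant; major triad there is VI.
C/E: root C is the mediant; major triad there is III6.
G#dim: root G# is the leading tone; diminished triad there is viio.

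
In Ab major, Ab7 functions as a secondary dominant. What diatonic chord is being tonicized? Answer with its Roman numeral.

IV

The chord is a dominant seventh chord on Ab.
A dominant resolves down a perfect fifth: Ab → Db. In Ab major, Db is scale degree 4, i.e. IV.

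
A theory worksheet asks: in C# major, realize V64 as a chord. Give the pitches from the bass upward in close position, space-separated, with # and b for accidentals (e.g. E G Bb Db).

In C# major, scale degree 5 is G#, and the diatonic chord built there is a major triad.
Stacking thirds from G# gives G#-B#-D#.
The figured bass 64 indicates second inversion, placing the fifth (D#) in the bass: D#-G#-B#.

D# G# B#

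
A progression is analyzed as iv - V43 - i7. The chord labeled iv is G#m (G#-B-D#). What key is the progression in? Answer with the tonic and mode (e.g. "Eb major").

The chord G#m is a minor triad rooted on G#; its label is iv.
iv on G# implies G# is the subdominant; that puts the tonic at D#, and the lowercase numeral fits minor mode.

D# minor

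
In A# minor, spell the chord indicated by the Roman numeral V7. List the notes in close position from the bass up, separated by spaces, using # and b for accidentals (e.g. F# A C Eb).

In A# minor, the fifth degree is E#. The dominant is major (leading tone raised), so V is a dominant seventh chord.
Stacking thirds from E# gives E#-G##-B#-D#.

E# G## B# D#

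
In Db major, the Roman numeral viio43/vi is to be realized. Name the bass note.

Eb

The applied chord viio43/vi is rooted on A: A-C-Eb-Gb.
The figure 43 means second inversion — the fifth is in the bass.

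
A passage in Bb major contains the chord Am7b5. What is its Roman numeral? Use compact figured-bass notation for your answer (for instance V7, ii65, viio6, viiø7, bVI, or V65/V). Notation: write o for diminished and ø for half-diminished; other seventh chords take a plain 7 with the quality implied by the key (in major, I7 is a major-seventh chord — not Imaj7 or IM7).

viiø7

The pitches A-C-Eb-G form a half-diminished seventh chord rooted on A.
A is scale degree 7 in Bb major, and a half-diminished seventh chord on that degree is written viiø7.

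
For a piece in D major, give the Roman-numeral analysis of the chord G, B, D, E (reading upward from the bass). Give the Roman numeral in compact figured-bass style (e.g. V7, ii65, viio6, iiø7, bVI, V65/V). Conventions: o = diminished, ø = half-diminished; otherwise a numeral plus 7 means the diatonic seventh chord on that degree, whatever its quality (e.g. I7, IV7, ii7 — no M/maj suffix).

ii65

The pitches E-G-B-D form a minor seventh chord rooted on E.
In D major, E is the supertonic; the diatonic minor seventh chord there is ii7.
With G in the bass the chord is in first inversion, so the figured bass is 65.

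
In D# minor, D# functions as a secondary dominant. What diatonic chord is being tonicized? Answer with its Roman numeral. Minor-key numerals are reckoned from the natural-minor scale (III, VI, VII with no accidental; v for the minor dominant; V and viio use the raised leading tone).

The chord is a major triad on D#.
A dominant resolves down a perfect fifth: D# → G#. In D# minor, G# is scale degree 4, i.e. iv.

iv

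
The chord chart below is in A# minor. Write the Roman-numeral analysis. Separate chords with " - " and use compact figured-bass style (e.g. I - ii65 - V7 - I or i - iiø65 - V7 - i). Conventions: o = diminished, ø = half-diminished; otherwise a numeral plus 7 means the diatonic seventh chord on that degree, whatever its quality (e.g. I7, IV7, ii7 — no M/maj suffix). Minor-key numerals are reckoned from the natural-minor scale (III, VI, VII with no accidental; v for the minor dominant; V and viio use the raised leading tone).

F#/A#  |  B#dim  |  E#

VI6 - iio - V

F#/A#: root F# is the submediant; major triad there is VI6.
B#dim has root B#, degree 2 in A# minor, so iio.
E# has root E#, degree 5 in A# minor, so V.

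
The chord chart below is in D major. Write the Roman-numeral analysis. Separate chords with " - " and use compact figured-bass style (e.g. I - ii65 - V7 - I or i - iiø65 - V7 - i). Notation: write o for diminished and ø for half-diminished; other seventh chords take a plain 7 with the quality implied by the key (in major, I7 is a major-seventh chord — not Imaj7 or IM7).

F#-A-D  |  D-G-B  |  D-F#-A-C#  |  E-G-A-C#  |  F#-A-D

I6 - IV64 - I7 - V43 - I6

F#-A-D has root D, degree 1 in D major, so I6.
D-G-B: root G is the subdominant; major triad there is IV64.
D-F#-A-C# has root D, degree 1 in D major, so I7.
E-G-A-C#: root A is the dominant; dominant seventh chord there is V43.
F#-A-D: root D is the tonic; major triad there is I6.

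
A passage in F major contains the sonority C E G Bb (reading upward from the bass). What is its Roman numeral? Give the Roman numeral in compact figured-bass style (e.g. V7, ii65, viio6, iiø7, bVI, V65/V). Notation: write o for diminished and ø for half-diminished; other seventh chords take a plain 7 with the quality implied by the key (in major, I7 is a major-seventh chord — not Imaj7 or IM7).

V7

Stacked in thirds the chord is C-E-G-Bb: a dominant seventh chord on C.
In F major, C is the dominant; the diatonic dominant seventh chord there is V7.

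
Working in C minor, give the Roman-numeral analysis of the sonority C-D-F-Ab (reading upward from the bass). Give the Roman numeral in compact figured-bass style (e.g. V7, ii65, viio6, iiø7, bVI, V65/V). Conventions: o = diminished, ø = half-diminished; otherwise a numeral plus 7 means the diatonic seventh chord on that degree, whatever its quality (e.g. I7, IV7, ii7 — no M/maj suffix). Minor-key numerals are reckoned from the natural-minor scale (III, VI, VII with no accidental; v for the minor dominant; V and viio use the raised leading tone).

iiø42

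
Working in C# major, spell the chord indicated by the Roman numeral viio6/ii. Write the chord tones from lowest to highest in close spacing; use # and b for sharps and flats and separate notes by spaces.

E# G# C##

viio6/ii is a secondary leading-tone chord. The target ii is D# in C# major; the applied chord is rooted a semitone below, on C##.
Building a diminished triad on C## gives C##-E#-G#.
With the 6 figure the chord is in first inversion; from the bass E# upward in close position it reads E#-G#-C##.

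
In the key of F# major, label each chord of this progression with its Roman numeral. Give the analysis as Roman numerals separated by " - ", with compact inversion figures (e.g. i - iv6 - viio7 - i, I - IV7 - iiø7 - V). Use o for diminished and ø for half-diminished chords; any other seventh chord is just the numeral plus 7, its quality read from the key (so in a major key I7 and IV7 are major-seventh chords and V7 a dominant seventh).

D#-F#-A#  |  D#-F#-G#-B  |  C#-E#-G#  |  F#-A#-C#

D#-F#-A#: root D# is the submediant; minor triad there is vi.
D#-F#-G#-B: root G# is the supertonic; minor seventh chord there is ii43.
C#-E#-G# has root C#, degree 5 in F# major, so V.
F#-A#-C#: major triad on F# = scale degree 1 → I.

vi - ii43 - V - I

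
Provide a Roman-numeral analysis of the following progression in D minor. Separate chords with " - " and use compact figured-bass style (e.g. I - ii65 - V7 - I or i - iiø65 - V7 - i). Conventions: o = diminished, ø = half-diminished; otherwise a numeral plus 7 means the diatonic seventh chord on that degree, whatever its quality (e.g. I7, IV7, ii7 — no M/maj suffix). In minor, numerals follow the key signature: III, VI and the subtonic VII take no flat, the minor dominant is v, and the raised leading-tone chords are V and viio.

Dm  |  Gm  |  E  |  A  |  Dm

i - iv - V/V - V - i

Dm: root D is the tonic; minor triad there is i.
Gm has root G, degree 4 in D minor, so iv.
E: a major triad on E, the applied dominant of V → V/V.
A: major triad on A = scale degree 5 → V.
Dm: root D is the tonic; minor triad there is i.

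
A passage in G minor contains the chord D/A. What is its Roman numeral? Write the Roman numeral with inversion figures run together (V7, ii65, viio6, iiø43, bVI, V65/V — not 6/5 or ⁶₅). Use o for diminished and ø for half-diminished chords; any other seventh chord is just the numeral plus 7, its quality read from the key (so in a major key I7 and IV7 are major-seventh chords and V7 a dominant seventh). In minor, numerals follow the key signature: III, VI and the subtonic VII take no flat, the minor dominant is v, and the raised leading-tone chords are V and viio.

V64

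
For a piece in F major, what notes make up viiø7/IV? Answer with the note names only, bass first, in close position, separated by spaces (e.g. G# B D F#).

A C Eb G

The slash marks an applied leading-tone chord: viio of IV. In F major, IV is Bb, so the leading tone to it is A, a half step below.
Building a half-diminished seventh chord on A gives A-C-Eb-G.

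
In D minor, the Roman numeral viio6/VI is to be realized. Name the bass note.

The applied chord viio6/VI is rooted on A: A-C-Eb.
The figure 6 means first inversion — the third is in the bass.

C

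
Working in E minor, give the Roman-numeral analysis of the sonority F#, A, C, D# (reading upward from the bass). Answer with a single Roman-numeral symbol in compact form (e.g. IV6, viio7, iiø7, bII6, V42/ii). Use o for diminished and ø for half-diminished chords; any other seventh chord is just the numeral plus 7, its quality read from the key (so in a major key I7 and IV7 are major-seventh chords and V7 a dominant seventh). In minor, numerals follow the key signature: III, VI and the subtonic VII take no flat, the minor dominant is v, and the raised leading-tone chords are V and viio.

Stacked in thirds the chord is D#-F#-A-C: a fully diminished seventh chord on D#.
D# is scale degree 7 in E minor, and a fully diminished seventh chord on that degree is written viio7.
With F# in the bass the chord is in first inversion, so the figured bass is 65.

viio65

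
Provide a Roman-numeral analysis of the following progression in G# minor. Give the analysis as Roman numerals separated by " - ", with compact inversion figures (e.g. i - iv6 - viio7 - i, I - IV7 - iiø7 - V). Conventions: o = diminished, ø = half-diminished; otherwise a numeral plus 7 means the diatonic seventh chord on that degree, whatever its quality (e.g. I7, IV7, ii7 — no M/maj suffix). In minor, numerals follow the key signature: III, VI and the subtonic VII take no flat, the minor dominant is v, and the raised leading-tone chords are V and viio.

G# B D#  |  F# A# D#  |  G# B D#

i - v6 - i

G#-B-D#: minor triad on G# = scale degree 1 → i.
F#-A#-D#: minor triad on D# = scale degree 5 → v6.
G#-B-D# has root G#, degree 1 in G# minor, so i.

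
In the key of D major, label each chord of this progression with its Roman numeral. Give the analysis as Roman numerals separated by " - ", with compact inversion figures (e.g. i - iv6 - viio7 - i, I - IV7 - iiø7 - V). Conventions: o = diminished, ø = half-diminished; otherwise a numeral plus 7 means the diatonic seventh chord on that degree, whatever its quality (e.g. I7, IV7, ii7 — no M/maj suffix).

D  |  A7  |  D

I - V7 - I

D has root D, degree 1 in D major, so I.
A7: dominant seventh chord on A = scale degree 5 → V7.
D: major triad on D = scale degree 1 → I.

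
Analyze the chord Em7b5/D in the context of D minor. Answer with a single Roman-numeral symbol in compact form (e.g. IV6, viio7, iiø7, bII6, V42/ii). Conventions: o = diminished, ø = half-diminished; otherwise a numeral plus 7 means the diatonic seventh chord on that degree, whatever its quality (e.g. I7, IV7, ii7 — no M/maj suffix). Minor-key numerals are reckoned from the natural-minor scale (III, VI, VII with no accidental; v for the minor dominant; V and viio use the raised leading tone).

iiø42

The pitches E-G-Bb-D form a half-diminished seventh chord rooted on E.
In D minor, E is the supertonic; the diatonic half-diminished seventh chord there is iiø7.
With D in the bass the chord is in third inversion, so the figured bass is 42.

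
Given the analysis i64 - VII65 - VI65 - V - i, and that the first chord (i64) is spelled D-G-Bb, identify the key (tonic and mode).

G minor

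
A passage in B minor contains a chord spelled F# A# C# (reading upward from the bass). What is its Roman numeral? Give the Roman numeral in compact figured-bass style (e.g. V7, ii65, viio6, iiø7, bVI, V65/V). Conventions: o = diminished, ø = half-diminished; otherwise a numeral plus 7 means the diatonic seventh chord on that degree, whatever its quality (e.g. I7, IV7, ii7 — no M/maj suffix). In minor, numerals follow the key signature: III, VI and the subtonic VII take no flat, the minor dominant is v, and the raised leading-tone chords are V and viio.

The pitches F#-A#-C# form a major triad rooted on F#.
F# is scale degree 5 in B minor, and a major triad on that degree is written V.

V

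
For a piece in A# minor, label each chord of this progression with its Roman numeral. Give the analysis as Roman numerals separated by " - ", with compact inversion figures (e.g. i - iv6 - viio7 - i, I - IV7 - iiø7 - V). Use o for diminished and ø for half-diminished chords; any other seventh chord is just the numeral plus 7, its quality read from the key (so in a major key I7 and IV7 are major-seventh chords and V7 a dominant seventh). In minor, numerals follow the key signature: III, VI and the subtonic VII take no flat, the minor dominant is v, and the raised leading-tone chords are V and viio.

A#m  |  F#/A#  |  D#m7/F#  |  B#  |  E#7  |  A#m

i - VI6 - iv65 - V/V - V7 - i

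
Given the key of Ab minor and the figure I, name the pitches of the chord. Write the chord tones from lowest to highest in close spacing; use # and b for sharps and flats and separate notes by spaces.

Ab C Eb

Scale degree 1 in Ab minor is Ab; here the chord built on it is altered to a major triad. I is the major tonic (Picardy third), borrowed from the parallel major.
So the chord is Ab-C-Eb.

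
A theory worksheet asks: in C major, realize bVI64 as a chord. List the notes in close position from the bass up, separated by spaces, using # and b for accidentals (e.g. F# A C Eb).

Scale degree 6 in C major is A; lowering it a half step gives Ab. bVI64 is a major triad on the lowered sixth degree, borrowed from the parallel minor.
So the chord is Ab-C-Eb, a major triad.
With the 64 figure the chord is in second inversion; from the bass Eb upward in close position it reads Eb-Ab-C.

Eb Ab C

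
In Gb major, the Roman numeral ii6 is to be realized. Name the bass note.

ii in Gb major has root Ab; the chord is Ab-Cb-Eb.
The figure 6 means first inversion — the third is in the bass.

Cb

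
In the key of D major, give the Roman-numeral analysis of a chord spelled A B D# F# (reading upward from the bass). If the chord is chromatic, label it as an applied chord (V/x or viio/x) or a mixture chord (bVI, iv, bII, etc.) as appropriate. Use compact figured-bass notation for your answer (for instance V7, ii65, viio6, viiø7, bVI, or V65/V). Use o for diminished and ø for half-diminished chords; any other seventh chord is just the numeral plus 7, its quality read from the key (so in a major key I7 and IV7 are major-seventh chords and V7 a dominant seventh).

Stacked in thirds the chord is B-D#-F#-A: a dominant seventh chord on B.
B is not a diatonic chord root with this quality in D major, but it lies a perfect fifth above E (ii), so the chord functions as an applied dominant of ii.
With A in the bass the chord is in third inversion, so the figured bass is 42.

V42/ii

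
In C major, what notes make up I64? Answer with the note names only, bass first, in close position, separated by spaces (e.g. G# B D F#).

G C E

In C major, the tonic is C, and the diatonic chord built there is a major triad.
Stacking thirds from C gives C-E-G.
The figured bass 64 indicates second inversion, placing the fifth (G) in the bass: G-C-E.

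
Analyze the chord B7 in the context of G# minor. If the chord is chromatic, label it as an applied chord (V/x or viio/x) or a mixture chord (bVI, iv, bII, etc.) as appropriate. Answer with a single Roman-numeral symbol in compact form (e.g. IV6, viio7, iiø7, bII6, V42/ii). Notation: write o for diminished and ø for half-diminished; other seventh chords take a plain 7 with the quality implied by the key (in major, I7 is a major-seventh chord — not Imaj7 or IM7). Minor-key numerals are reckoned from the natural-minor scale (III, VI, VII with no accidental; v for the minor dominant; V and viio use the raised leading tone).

The pitches B-D#-F#-A form a dominant seventh chord rooted on B.
B is not a diatonic chord root with this quality in G# minor, but it lies a perfect fifth above E (VI), so the chord functions as an applied dominant of VI.

V7/VI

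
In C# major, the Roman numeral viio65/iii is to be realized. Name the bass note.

The applied chord viio65/iii is rooted on D##: D##-F##-A#-C#.
The figure 65 means first inversion — the third is in the bass.

F##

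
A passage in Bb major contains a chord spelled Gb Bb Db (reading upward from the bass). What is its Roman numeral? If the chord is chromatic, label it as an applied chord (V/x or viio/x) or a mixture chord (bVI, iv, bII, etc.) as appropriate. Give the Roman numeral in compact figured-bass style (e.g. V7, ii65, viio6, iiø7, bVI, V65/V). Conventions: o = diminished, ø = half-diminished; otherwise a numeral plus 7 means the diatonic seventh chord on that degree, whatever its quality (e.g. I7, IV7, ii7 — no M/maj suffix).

The pitches Gb-Bb-Db form a major triad rooted on Gb.
Gb is the lowered sixth degree of Bb major (diatonic 6 would be G). This is a major triad on the lowered sixth degree, borrowed from the parallel minor.

bVI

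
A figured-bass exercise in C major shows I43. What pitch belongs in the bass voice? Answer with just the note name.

G

I in C major has root C; the chord is C-E-G-B.
The figure 43 means second inversion — the fifth is in the bass.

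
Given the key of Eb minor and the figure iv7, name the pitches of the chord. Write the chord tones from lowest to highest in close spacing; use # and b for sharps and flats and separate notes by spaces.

Ab Cb Eb Gb

In Eb minor, scale degree 4 is Ab, and the diatonic chord built there is a minor seventh chord.
Stacking thirds from Ab gives Ab-Cb-Eb-Gb.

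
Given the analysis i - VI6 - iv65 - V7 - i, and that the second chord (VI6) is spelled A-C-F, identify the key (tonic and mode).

A minor

The anchor chord is a major triad on F, labeled VI6.
VI6 on F implies F is the submediant; that puts the tonic at A, and the uppercase numeral fits minor mode.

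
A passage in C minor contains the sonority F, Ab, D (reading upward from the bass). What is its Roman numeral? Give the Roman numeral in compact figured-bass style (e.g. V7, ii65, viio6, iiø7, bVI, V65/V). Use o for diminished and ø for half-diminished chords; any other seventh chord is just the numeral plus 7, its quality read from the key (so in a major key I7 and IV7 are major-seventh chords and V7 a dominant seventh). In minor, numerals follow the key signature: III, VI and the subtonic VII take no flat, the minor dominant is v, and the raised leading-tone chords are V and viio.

iio6

Stacked in thirds the chord is D-F-Ab: a diminished triad on D.
In C minor, D is the supertonic; the diatonic diminished triad there is iio.
With F in the bass the chord is in first inversion, so the figured bass is 6.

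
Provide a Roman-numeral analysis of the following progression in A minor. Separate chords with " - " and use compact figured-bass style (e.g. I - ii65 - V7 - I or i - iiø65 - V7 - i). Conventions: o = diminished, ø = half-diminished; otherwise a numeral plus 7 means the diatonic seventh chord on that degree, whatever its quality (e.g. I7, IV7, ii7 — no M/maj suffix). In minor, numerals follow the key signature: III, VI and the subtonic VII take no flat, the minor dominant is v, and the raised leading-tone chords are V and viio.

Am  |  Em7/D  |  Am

i - v42 - i

Am: minor triad on A = scale degree 1 → i.
Em7/D: minor seventh chord on E = scale degree 5 → v42.
Am has root A, degree 1 in A minor, so i.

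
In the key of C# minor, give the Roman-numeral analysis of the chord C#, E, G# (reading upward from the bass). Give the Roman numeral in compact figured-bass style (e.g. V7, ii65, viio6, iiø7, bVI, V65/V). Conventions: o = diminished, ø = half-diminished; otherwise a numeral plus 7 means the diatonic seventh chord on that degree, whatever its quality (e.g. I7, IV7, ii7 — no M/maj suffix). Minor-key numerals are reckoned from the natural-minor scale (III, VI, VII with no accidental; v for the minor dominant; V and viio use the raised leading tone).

i

The pitches C#-E-G# form a minor triad rooted on C#.
In C# minor, C# is the tonic; the diatonic minor triad there is i.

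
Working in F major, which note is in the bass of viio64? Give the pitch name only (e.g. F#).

Bb

viio in F major has root E; the chord is E-G-Bb.
The figure 64 means second inversion — the fifth is in the bass.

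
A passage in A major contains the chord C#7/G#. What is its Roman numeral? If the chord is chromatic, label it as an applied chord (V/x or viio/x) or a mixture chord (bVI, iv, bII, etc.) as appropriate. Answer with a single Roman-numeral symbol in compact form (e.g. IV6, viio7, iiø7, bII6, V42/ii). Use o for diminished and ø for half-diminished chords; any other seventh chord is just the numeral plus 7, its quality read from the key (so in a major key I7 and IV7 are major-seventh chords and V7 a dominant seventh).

V43/vi

Stacked in thirds the chord is C#-E#-G#-B: a dominant seventh chord on C#.
C# is not a diatonic chord root with this quality in A major, but it lies a perfect fifth above F# (vi), so the chord functions as an applied dominant of vi.
With G# in the bass the chord is in second inversion, so the figured bass is 43.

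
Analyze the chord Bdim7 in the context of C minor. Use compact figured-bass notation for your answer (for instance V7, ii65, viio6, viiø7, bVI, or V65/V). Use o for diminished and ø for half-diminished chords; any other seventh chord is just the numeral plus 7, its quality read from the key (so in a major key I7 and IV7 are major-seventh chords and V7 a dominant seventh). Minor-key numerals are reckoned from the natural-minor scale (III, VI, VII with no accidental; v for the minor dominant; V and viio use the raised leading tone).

The pitches B-D-F-Ab form a fully diminished seventh chord rooted on B.
In C minor, B is the leading tone; the diatonic fully diminished seventh chord there is viio7.

viio7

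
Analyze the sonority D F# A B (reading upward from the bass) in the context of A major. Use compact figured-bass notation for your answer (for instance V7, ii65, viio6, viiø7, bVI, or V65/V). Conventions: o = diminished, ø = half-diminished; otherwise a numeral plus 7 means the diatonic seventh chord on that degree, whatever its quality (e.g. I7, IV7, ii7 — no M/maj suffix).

ii65

The pitches B-D-F#-A form a minor seventh chord rooted on B.
B is scale degree 2 in A major, and a minor seventh chord on that degree is written ii7.
With D in the bass the chord is in first inversion, so the figured bass is 65.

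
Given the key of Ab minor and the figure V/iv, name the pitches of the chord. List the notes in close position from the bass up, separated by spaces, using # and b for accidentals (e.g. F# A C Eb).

Ab C Eb

V/iv is a secondary dominant — the dominant triad of iv. iv in Ab minor is Db, so the applied chord's root is Ab, a perfect fifth above.
Building a major triad on Ab gives Ab-C-Eb.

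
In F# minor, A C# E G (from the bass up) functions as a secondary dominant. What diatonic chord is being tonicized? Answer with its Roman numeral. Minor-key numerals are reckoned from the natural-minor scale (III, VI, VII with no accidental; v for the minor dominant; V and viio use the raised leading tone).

VI

The chord is a dominant seventh chord on A.
A dominant resolves down a perfect fifth: A → D. In F# minor, D is scale degree 6, i.e. VI.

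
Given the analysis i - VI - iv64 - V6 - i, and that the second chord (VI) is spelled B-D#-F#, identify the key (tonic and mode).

The anchor chord is a major triad on B, labeled VI.
Counting down 5 scale steps from B places the tonic on D#; a major triad on degree 6 is diatonic only in minor.

D# minor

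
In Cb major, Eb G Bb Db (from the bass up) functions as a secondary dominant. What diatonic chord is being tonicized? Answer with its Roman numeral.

The chord is a dominant seventh chord on Eb.
A dominant resolves down a perfect fifth: Eb → Ab. In Cb major, Ab is scale degree 6, i.e. vi.

vi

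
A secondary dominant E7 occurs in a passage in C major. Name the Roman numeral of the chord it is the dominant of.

vi

The chord is a dominant seventh chord on E.
A dominant resolves down a perfect fifth: E → A. In C major, A is scale degree 6, i.e. vi.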